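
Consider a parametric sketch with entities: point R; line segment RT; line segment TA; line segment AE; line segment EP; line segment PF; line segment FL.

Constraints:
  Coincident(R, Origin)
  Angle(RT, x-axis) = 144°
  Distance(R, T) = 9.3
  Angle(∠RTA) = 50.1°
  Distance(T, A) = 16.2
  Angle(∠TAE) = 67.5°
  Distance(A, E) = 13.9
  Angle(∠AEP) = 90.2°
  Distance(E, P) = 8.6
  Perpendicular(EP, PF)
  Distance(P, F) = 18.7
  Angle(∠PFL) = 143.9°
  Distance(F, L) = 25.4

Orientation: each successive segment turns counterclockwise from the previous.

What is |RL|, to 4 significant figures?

38.12

R is at the origin; RT runs at 144.0° with length 9.3, so T = (-7.524, 5.466). ∠RTA = 50.1° gives TA at -86.10° from the x-axis; with |TA| = 16.2, A = (-6.422, -10.70). ∠TAE = 67.5° gives AE at 26.40° from the x-axis; with |AE| = 13.9, E = (6.028, -4.516). ∠AEP = 90.2° gives EP at 116.2° from the x-axis; with |EP| = 8.6, P = (2.231, 3.201). EP is perpendicular to PF, so PF runs at -153.8°; with |PF| = 18.7, F = (-14.55, -5.055). ∠PFL = 143.9° gives FL at -117.7° from the x-axis; with |FL| = 25.4, L = (-26.35, -27.54). Then |RL| = |L − R| = 38.12.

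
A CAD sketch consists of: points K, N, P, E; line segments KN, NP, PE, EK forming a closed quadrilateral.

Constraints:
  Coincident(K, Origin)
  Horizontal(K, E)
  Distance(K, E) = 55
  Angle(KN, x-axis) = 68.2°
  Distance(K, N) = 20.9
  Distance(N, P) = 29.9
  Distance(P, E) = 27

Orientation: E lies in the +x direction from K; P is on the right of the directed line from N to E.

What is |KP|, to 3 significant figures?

28.2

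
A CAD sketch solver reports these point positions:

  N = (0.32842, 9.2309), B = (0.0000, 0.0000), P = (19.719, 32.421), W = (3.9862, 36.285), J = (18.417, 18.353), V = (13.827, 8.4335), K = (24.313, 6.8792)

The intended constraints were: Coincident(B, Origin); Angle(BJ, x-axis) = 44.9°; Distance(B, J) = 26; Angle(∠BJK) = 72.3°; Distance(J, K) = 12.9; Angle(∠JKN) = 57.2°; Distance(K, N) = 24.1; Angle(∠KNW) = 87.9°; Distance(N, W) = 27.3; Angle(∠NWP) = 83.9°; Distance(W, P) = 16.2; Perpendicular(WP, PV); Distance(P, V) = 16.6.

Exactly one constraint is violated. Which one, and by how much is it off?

Distance(P, V) = 16.6 — off by 8.10.

B = (0.00, 0.00) ✓; BJ at 44.90° ✓; |BJ| = 26.00 ✓; ∠BJK = 72.30° ✓; |JK| = 12.90 ✓; ∠JKN = 57.20° ✓; |KN| = 24.10 ✓; ∠KNW = 87.90° ✓; |NW| = 27.30 ✓; ∠NWP = 83.90° ✓; |WP| = 16.20 ✓; ∠(WP, PV) = 90.00° ✓; |PV| = 24.70 ✗.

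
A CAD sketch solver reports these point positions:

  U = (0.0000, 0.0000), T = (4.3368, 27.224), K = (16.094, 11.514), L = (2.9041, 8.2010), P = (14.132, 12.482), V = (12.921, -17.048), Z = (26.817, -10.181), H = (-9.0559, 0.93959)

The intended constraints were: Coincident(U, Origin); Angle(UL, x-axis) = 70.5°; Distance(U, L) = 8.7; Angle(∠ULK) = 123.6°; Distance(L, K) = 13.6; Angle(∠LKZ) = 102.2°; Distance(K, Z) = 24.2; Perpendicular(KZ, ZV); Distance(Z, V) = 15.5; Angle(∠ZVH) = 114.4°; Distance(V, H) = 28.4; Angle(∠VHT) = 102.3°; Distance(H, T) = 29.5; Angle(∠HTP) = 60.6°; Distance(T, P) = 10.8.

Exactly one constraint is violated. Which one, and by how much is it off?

Distance(T, P) = 10.8 — off by 6.90.

U = (0.00, 0.00) ✓; UL at 70.50° ✓; |UL| = 8.700 ✓; ∠ULK = 123.6° ✓; |LK| = 13.60 ✓; ∠LKZ = 102.2° ✓; |KZ| = 24.20 ✓; ∠(KZ, ZV) = 90.00° ✓; |ZV| = 15.50 ✓; ∠ZVH = 114.4° ✓; |VH| = 28.40 ✓; ∠VHT = 102.3° ✓; |HT| = 29.50 ✓; ∠HTP = 60.60° ✓; |TP| = 17.70 ✗.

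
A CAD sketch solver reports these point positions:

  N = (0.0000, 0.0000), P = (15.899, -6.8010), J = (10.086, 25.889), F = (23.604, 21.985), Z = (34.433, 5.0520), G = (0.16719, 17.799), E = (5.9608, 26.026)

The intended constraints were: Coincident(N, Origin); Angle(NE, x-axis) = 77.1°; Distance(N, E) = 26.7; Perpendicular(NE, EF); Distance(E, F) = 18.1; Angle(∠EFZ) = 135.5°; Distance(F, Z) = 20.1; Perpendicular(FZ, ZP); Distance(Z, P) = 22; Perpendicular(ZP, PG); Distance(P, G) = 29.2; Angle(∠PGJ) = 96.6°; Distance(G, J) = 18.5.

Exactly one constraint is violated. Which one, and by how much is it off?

Distance(G, J) = 18.5 — off by 5.70.

N = (0.00, 0.00) ✓; NE at 77.10° ✓; |NE| = 26.70 ✓; ∠(NE, EF) = 90.00° ✓; |EF| = 18.10 ✓; ∠EFZ = 135.5° ✓; |FZ| = 20.10 ✓; ∠(FZ, ZP) = 90.00° ✓; |ZP| = 22.00 ✓; ∠(ZP, PG) = 90.00° ✓; |PG| = 29.20 ✓; ∠PGJ = 96.60° ✓; |GJ| = 12.80 ✗.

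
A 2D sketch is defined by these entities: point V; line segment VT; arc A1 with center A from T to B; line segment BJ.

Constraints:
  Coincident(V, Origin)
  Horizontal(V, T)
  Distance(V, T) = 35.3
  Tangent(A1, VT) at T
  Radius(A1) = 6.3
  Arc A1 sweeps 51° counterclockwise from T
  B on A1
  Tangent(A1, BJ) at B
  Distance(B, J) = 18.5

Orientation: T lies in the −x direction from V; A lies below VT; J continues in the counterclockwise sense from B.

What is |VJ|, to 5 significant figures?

54.466

V is at the origin; V and T share the same y with |VT| = 35.3 and T on the −x side, so T = (-35.300, 0.0000). The tangent condition forces AT to be normal to VT, so A = T + (0, -6.3) = (-35.300, -6.3000). On A1, T sits at bearing 90° from A; a 51° counterclockwise sweep puts B at bearing 141°, so B = A + 6.3·(cos 141°, sin 141°) = (-40.196, -2.3353). The tangent condition forces AB to be normal to BJ, so BJ runs along (−sin 141°, cos 141°); with |BJ| = 18.5, J = (-51.838, -16.712). Then |VJ| = |J − V| = 54.466.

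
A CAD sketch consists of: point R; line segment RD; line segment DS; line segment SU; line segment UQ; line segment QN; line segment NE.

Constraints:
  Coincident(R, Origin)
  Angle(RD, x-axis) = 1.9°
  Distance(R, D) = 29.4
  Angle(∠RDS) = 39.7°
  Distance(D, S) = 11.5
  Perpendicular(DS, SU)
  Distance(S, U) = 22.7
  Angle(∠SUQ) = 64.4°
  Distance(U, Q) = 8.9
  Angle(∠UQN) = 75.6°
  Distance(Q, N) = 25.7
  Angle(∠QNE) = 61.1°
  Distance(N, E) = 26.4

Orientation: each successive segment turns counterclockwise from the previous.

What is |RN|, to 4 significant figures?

19.79

R is at the origin; RD runs at 1.9° with length 29.4, so D = (29.38, 0.9748). ∠RDS = 39.7° gives DS at 142.2° from the x-axis; with |DS| = 11.5, S = (20.30, 8.023). DS ⟂ SU, so SU runs at -127.8°; with |SU| = 22.7, U = (6.384, -9.913). ∠SUQ = 64.4° gives UQ at -12.20° from the x-axis; with |UQ| = 8.9, Q = (15.08, -11.79). ∠UQN = 75.6° gives QN at 92.20° from the x-axis; with |QN| = 25.7, N = (14.10, 13.89). Then |RN| = |N − R| = 19.79.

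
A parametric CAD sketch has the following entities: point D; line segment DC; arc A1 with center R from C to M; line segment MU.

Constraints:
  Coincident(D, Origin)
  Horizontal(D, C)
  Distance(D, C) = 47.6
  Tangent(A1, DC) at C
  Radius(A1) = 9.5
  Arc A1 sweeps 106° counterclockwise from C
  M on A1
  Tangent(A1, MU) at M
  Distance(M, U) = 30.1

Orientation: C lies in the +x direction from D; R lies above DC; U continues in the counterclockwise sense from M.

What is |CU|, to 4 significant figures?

41.06

D is at the origin; DC is horizontal with |DC| = 47.6 and C on the +x side, so C = (47.60, 0.000). The tangent condition forces RC to be normal to DC, so R = C + (0, 9.5) = (47.60, 9.500). On A1, C sits at bearing -90° from R; a 106° counterclockwise sweep puts M at bearing 16°, so M = R + 9.5·(cos 16°, sin 16°) = (56.73, 12.12). A1 meets MU tangentially, so RM is at right angles to MU, so MU runs along (−sin 16°, cos 16°); with |MU| = 30.1, U = (48.44, 41.05). Then |CU| = |U − C| = 41.06.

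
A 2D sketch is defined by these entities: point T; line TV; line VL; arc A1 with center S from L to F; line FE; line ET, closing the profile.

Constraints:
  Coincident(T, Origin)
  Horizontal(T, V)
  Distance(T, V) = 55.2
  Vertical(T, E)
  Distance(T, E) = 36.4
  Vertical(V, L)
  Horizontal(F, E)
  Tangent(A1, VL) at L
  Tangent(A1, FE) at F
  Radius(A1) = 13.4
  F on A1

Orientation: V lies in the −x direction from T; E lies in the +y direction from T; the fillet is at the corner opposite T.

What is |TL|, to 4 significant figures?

59.80

The virtual corner opposite T is at (-55.20, 36.40). A1 meets VL tangentially, so SL is at right angles to VL and since A1 is tangent to FE there, SF ⟂ FE, with radius 13.4, so the center S sits 13.4 in from both sides at S = (-41.80, 23.00). That places the tangent points at L = (-55.20, 23.00) on VL and F = (-41.80, 36.40) on FE. Then |TL| = |L − T| = 59.80.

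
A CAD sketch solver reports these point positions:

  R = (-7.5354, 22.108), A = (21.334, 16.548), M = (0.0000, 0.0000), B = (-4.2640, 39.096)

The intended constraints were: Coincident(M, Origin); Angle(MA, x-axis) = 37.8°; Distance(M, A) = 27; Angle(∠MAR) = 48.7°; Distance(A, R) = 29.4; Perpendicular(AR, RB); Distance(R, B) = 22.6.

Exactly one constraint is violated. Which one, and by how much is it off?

Distance(R, B) = 22.6 — off by 5.30.

M = (0.00, 0.00) ✓; MA at 37.80° ✓; |MA| = 27.00 ✓; ∠MAR = 48.70° ✓; |AR| = 29.40 ✓; ∠(AR, RB) = 90.00° ✓; |RB| = 17.30 ✗.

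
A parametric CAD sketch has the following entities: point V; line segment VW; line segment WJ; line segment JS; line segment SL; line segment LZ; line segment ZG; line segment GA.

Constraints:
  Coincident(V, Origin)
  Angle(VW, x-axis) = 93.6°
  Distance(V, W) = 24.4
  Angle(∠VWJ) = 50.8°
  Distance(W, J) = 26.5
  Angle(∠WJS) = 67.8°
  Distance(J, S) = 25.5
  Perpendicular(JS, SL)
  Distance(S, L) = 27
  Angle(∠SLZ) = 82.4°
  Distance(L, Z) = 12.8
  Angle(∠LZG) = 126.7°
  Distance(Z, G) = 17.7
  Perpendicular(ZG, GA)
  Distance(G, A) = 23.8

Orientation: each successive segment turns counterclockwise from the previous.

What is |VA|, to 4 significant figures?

5.867

V is at the origin; VW runs at 93.6° with length 24.4, so W = (-1.532, 24.35). ∠VWJ = 50.8° gives WJ at -137.2° from the x-axis; with |WJ| = 26.5, J = (-20.98, 6.347). ∠WJS = 67.8° gives JS at -25.00° from the x-axis; with |JS| = 25.5, S = (2.135, -4.430). The perpendicularity gives SL at right angles to JS, so SL runs at 65.00°; with |SL| = 27.0, L = (13.55, 20.04). ∠SLZ = 82.4° gives LZ at 162.6° from the x-axis; with |LZ| = 12.8, Z = (1.331, 23.87). ∠LZG = 126.7° gives ZG at -144.1° from the x-axis; with |ZG| = 17.7, G = (-13.01, 13.49). ZG ⟂ GA, so GA runs at -54.10°; with |GA| = 23.8, A = (0.9493, -5.790). Then |VA| = |A − V| = 5.867.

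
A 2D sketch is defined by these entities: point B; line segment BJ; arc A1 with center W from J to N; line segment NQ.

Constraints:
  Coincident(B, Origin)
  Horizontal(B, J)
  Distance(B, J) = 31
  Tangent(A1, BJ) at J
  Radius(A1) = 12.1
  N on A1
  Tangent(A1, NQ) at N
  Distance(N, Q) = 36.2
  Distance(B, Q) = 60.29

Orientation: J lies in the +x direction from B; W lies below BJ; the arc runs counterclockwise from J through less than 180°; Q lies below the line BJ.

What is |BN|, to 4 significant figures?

25.86

Checks: |WN| = 12.10 ✓; ∠(WN, NQ) = 90.00° ✓; |NQ| = 36.20 ✓; |BQ| = 60.29 ✓.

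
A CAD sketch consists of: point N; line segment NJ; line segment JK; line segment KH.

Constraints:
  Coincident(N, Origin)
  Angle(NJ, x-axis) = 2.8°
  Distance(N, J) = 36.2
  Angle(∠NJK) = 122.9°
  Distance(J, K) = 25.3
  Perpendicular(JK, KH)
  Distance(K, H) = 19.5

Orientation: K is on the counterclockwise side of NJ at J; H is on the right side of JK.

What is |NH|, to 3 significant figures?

67.2

N is at the origin; NJ runs at 2.8° with length 36.2, so J = 36.2·(cos 2.8°, sin 2.8°) = (36.2, 1.77). ∠NJK = 122.9°, so JK runs at 2.8° + (180° − 122.9°) = 59.9° from the x-axis; with |JK| = 25.3, K = J + 25.3·(cos 59.9°, sin 59.9°) = (48.8, 23.7). JK is perpendicular to KH; with |KH| = 19.5 on the right of JK, H = K + 19.5·(0.865, -0.502) = (65.7, 13.9). Then |NH| = |H − N| = 67.2.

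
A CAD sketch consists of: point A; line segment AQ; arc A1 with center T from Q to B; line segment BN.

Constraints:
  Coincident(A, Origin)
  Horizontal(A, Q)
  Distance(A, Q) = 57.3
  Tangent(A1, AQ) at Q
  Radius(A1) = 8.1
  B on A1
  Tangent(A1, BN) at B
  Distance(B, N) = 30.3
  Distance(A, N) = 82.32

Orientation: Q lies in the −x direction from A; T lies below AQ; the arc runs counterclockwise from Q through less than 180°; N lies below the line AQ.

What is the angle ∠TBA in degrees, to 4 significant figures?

24.08°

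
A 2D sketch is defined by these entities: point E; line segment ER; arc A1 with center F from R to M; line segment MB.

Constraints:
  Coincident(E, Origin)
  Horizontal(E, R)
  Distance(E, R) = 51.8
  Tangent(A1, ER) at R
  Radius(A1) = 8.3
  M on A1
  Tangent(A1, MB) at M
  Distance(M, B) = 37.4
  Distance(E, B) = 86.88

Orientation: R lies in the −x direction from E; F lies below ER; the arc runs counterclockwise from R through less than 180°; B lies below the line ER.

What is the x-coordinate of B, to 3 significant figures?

-79.7

E is at the origin; E and R share the same y with |ER| = 51.8 and R on the −x side, so R = (-51.8, 0.00). A1 meets ER tangentially, so FR is at right angles to ER, so F = R + (0, -8.3) = (-51.8, -8.30). Since FM ⟂ MB (tangency), |FB| = √(8.3² + 37.4²) = 38.3 regardless of where M sits on A1. So B lies on both circle(E, 86.88) and circle(F, 38.3); the below-ER intersection is B = (-79.7, -34.5). M is the foot of the tangent from B: M = (-58.7, -3.62).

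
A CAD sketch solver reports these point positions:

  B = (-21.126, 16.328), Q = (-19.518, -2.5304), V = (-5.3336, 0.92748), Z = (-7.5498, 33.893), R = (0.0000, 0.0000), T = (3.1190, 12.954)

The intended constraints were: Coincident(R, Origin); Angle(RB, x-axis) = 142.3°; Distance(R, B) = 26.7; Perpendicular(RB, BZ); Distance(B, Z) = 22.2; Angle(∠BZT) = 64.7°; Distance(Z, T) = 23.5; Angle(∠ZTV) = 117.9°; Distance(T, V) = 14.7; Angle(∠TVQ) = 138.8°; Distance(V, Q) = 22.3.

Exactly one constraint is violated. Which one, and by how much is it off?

Distance(V, Q) = 22.3 — off by 7.70.

R = (0.00, 0.00) ✓; RB at 142.3° ✓; |RB| = 26.70 ✓; ∠(RB, BZ) = 90.00° ✓; |BZ| = 22.20 ✓; ∠BZT = 64.70° ✓; |ZT| = 23.50 ✓; ∠ZTV = 117.9° ✓; |TV| = 14.70 ✓; ∠TVQ = 138.8° ✓; |VQ| = 14.60 ✗.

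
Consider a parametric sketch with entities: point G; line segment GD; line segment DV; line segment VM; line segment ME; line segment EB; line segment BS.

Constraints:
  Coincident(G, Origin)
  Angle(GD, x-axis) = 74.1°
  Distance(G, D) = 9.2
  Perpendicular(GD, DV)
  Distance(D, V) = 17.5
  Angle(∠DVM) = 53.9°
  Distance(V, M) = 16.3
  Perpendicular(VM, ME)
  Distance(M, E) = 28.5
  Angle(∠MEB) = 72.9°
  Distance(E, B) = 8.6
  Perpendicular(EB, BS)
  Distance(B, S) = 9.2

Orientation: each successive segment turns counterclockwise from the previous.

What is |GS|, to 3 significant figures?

11.0

G is at the origin; GD runs at 74.1° with length 9.2, so D = (2.52, 8.85). GD is perpendicular to DV, so DV runs at 164°; with |DV| = 17.5, V = (-14.3, 13.6). ∠DVM = 53.9° gives VM at -69.8° from the x-axis; with |VM| = 16.3, M = (-8.68, -1.66). VM is perpendicular to ME, so ME runs at 20.2°; with |ME| = 28.5, E = (18.1, 8.19). ∠MEB = 72.9° gives EB at 127° from the x-axis; with |EB| = 8.6, B = (12.9, 15.0). EB is perpendicular to BS, so BS runs at -143°; with |BS| = 9.2, S = (5.54, 9.45). Then |GS| = |S − G| = 11.0.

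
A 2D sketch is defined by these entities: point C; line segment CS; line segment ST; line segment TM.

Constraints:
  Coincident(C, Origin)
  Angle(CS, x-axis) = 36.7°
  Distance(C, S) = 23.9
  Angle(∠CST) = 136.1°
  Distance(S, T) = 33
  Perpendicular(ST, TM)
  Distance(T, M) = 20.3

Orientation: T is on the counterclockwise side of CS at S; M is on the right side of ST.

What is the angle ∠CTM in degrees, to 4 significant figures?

108.3°

C is at the origin; CS runs at 36.7° with length 23.9, so S = 23.9·(cos 36.7°, sin 36.7°) = (19.16, 14.28). ∠CST = 136.1°, so ST runs at 36.7° + (180° − 136.1°) = 80.60° from the x-axis; with |ST| = 33.0, T = S + 33.0·(cos 80.60°, sin 80.60°) = (24.55, 46.84). ST is perpendicular to TM; with |TM| = 20.3 on the right of ST, M = T + 20.3·(0.9866, -0.1633) = (44.58, 43.52). Then cos ∠CTM = TC·TM / (|TC||TM|), giving 108.3°.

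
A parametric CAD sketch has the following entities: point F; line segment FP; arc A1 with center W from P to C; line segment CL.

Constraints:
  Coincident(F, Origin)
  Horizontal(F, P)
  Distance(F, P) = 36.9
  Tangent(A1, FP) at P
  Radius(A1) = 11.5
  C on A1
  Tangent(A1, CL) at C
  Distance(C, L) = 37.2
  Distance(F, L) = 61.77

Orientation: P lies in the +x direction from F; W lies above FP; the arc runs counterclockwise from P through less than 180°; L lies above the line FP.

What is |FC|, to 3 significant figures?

50.1

F is at the origin; FP is horizontal with |FP| = 36.9 and P on the +x side, so P = (36.9, 0.00). Since A1 is tangent to FP there, WP ⟂ FP, so W = P + (0, 11.5) = (36.9, 11.5). Since WC ⟂ CL (tangency), |WL| = √(11.5² + 37.2²) = 38.9 regardless of where C sits on A1. So L lies on both circle(F, 61.77) and circle(W, 38.9); the above-FP intersection is L = (35.7, 50.4). C is the foot of the tangent from L: C = (47.8, 15.2).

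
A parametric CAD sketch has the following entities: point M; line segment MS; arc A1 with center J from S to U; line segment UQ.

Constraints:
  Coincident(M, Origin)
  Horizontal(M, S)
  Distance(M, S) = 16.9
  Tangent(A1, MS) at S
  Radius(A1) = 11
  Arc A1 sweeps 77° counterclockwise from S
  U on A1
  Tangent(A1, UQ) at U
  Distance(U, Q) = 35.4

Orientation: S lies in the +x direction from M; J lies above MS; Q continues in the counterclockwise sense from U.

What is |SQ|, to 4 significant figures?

46.90

M is at the origin; M and S share the same y with |MS| = 16.9 and S on the +x side, so S = (16.90, 0.000). Tangency of A1 to MS means the radius JS is perpendicular to MS, so J = S + (0, 11) = (16.90, 11.00). On A1, S sits at bearing -90° from J; a 77° counterclockwise sweep puts U at bearing -13°, so U = J + 11.0·(cos -13°, sin -13°) = (27.62, 8.526). Tangency of A1 to UQ means the radius JU is perpendicular to UQ, so UQ runs along (−sin -13°, cos -13°); with |UQ| = 35.4, Q = (35.58, 43.02). Then |SQ| = |Q − S| = 46.90.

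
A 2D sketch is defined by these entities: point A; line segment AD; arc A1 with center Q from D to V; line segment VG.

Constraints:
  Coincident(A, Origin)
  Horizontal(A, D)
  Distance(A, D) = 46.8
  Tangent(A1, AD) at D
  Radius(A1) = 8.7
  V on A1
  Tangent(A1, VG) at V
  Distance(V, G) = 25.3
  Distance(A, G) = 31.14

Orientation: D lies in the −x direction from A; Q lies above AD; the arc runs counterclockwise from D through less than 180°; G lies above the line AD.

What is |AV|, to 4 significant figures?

40.60

A is at the origin; AD is horizontal with |AD| = 46.8 and D on the −x side, so D = (-46.80, 0.000). Since A1 is tangent to AD there, QD ⟂ AD, so Q = D + (0, 8.7) = (-46.80, 8.700). Since QV ⟂ VG (tangency), |QG| = √(8.7² + 25.3²) = 26.75 regardless of where V sits on A1. So G lies on both circle(A, 31.14) and circle(Q, 26.75); the above-AD intersection is G = (-23.02, 20.97). V is the foot of the tangent from G: V = (-40.51, 2.686).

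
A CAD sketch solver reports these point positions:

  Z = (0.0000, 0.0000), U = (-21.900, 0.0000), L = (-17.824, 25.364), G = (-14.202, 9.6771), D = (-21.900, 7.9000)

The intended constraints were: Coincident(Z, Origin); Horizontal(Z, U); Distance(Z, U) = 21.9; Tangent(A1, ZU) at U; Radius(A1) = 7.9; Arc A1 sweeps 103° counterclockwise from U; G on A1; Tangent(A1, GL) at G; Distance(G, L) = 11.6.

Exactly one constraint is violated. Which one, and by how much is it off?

Distance(G, L) = 11.6 — off by 4.50.

Z = (0.00, 0.00) ✓; Z.y = 0.00, U.y = 0.00 ✓; |ZU| = 21.90 ✓; ∠(DU, UZ) = 90.00° ✓; |DU| = 7.900 ✓; bearing(D→G) − bearing(D→U) = 103.0° ✓; |DG| = 7.900 ✓; ∠(DG, GL) = 90.00° ✓; |GL| = 16.10 ✗.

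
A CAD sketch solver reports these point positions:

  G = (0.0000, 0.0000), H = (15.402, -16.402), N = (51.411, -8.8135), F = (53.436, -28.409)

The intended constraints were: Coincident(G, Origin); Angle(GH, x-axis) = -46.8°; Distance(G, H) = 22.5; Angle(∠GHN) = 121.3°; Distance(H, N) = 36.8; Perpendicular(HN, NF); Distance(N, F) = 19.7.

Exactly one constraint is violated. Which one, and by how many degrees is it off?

Perpendicular(HN, NF) — off by 6.00°.

G = (0.00, 0.00) ✓; GH at -46.80° ✓; |GH| = 22.50 ✓; ∠GHN = 121.3° ✓; |HN| = 36.80 ✓; ∠(HN, NF) = 96.00° ✗; |NF| = 19.70 ✓.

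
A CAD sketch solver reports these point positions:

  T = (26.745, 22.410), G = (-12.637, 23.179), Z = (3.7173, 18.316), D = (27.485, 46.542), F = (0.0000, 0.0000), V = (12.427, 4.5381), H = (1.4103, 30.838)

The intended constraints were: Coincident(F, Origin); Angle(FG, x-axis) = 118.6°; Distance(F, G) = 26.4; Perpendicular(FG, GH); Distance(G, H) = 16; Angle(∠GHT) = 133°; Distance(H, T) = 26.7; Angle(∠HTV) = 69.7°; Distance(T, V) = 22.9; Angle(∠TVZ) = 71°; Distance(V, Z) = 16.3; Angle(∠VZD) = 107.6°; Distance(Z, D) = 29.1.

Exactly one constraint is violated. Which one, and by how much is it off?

Distance(Z, D) = 29.1 — off by 7.80.

F = (0.00, 0.00) ✓; FG at 118.6° ✓; |FG| = 26.40 ✓; ∠(FG, GH) = 90.00° ✓; |GH| = 16.00 ✓; ∠GHT = 133.0° ✓; |HT| = 26.70 ✓; ∠HTV = 69.70° ✓; |TV| = 22.90 ✓; ∠TVZ = 71.00° ✓; |VZ| = 16.30 ✓; ∠VZD = 107.6° ✓; |ZD| = 36.90 ✗.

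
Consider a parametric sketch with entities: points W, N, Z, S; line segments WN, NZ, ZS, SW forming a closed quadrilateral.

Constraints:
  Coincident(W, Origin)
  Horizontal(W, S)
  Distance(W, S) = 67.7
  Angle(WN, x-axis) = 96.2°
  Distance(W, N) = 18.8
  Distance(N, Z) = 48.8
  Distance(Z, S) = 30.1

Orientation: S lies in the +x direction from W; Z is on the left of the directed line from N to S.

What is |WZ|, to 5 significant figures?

51.420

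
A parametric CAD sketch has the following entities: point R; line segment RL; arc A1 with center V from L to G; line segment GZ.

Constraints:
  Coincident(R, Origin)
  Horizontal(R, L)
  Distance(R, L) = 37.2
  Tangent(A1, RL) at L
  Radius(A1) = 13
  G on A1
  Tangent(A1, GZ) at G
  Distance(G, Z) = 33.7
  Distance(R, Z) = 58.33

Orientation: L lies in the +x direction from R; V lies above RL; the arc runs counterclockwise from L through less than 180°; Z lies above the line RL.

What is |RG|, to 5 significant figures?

52.256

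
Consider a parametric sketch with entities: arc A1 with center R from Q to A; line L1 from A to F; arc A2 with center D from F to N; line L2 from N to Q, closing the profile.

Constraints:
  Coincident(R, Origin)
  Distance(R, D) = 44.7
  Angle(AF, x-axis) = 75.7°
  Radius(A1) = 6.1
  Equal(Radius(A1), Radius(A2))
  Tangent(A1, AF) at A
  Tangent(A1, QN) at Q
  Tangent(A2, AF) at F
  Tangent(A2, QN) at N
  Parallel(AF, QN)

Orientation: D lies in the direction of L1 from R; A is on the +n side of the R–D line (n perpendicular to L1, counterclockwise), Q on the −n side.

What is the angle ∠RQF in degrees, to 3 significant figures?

74.7°

Tangency of A1 to both parallel lines with radius 6.1 puts A and Q at R ± 6.1·n: A = (-5.91, 1.51), Q = (5.91, -1.51). Equal radii place F and N the same way about D: F = D + 6.1·n = (5.13, 44.8), N = D − 6.1·n = (17.0, 41.8). Then cos ∠RQF = QR·QF / (|QR||QF|), giving 74.7°.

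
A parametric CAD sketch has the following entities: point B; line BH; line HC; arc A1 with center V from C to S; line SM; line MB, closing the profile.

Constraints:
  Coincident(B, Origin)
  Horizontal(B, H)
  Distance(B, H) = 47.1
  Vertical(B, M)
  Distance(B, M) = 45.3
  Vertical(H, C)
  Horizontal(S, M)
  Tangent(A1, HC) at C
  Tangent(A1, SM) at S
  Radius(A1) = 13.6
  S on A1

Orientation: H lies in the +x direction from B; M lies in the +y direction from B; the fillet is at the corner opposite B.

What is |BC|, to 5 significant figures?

56.774

B is at the origin; BH is horizontal with |BH| = 47.1 and H on the +x side, so H = (47.100, 0.0000). B and M share the same x with |BM| = 45.3 and M on the +y side, so M = (0.0000, 45.300). The virtual corner opposite B is at (47.100, 45.300). Since A1 is tangent to HC there, VC ⟂ HC and since A1 is tangent to SM there, VS ⟂ SM, with radius 13.6, so the center V sits 13.6 in from both sides at V = (33.500, 31.700). That places the tangent points at C = (47.100, 31.700) on HC and S = (33.500, 45.300) on SM. Then |BC| = |C − B| = 56.774.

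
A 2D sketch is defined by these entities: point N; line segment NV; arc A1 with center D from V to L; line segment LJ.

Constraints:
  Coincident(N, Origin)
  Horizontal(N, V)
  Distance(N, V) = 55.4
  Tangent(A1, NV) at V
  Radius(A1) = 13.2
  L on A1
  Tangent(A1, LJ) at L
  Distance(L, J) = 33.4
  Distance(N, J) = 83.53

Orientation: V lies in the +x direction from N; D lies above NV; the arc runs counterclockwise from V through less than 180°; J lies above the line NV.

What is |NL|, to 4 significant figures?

69.78

Checks: |DL| = 13.20 ✓; ∠(DL, LJ) = 90.00° ✓; |LJ| = 33.40 ✓; |NJ| = 83.53 ✓.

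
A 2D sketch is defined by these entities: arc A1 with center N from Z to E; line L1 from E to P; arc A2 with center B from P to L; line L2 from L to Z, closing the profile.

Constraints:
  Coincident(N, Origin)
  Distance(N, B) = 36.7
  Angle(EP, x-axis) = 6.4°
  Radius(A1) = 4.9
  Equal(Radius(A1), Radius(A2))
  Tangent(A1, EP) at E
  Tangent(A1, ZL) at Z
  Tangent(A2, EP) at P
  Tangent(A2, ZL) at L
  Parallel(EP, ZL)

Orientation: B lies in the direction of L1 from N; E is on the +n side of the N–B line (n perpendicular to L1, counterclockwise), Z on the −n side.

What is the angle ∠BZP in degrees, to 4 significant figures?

7.346°

The slot axis is L1's direction at 6.4°, so u = (cos 6.4°, sin 6.4°) = (0.9938, 0.1115) and n = (−sin 6.4°, cos 6.4°) = (-0.1115, 0.9938). N is at the origin and B lies 36.7 along u from N, so B = 36.7·u = (36.47, 4.091). Tangency of A1 to both parallel lines with radius 4.9 puts E and Z at N ± 4.9·n: E = (-0.5462, 4.869), Z = (0.5462, -4.869). Equal radii place P and L the same way about B: P = B + 4.9·n = (35.93, 8.960), L = B − 4.9·n = (37.02, -0.7786). Then cos ∠BZP = ZB·ZP / (|ZB||ZP|), giving 7.346°.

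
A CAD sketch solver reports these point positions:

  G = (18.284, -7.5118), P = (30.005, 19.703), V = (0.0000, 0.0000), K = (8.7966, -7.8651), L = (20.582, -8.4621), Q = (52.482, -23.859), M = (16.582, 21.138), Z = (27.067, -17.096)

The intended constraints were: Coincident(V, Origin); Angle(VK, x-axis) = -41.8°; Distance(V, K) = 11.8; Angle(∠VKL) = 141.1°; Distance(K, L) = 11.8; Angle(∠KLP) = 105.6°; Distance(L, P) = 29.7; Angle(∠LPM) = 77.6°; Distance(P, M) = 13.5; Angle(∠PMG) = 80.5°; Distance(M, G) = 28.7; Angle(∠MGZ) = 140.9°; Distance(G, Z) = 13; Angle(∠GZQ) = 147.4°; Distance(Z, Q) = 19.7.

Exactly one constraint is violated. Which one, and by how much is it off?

Distance(Z, Q) = 19.7 — off by 6.60.

V = (0.00, 0.00) ✓; VK at -41.80° ✓; |VK| = 11.80 ✓; ∠VKL = 141.1° ✓; |KL| = 11.80 ✓; ∠KLP = 105.6° ✓; |LP| = 29.70 ✓; ∠LPM = 77.60° ✓; |PM| = 13.50 ✓; ∠PMG = 80.50° ✓; |MG| = 28.70 ✓; ∠MGZ = 140.9° ✓; |GZ| = 13.00 ✓; ∠GZQ = 147.4° ✓; |ZQ| = 26.30 ✗.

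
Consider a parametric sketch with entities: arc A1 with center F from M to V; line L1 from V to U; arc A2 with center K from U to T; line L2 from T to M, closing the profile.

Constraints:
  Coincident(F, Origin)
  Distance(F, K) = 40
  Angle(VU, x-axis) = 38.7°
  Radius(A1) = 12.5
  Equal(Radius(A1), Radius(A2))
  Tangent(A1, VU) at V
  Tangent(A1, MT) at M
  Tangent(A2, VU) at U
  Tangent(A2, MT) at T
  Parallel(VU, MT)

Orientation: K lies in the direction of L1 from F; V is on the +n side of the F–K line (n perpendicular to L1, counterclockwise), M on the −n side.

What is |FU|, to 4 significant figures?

41.91

Tangency of A1 to both parallel lines with radius 12.5 puts V and M at F ± 12.5·n: V = (-7.816, 9.755), M = (7.816, -9.755). Equal radii place U and T the same way about K: U = K + 12.5·n = (23.40, 34.77), T = K − 12.5·n = (39.03, 15.25). Then |FU| = |U − F| = 41.91.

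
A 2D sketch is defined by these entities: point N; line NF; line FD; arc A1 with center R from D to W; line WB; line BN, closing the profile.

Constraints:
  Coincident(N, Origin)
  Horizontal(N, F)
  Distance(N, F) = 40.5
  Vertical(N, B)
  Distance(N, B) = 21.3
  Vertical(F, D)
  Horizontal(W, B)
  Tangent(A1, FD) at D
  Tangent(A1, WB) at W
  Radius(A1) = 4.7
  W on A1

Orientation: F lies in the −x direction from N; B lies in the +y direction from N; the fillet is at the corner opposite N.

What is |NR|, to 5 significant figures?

39.461

N is at the origin; NF is horizontal with |NF| = 40.5 and F on the −x side, so F = (-40.500, 0.0000). NB is vertical with |NB| = 21.3 and B on the +y side, so B = (0.0000, 21.300). The virtual corner opposite N is at (-40.500, 21.300). Tangency of A1 to FD means the radius RD is perpendicular to FD and A1 meets WB tangentially, so RW is at right angles to WB, with radius 4.7, so the center R sits 4.7 in from both sides at R = (-35.800, 16.600). Then |NR| = |R − N| = 39.461.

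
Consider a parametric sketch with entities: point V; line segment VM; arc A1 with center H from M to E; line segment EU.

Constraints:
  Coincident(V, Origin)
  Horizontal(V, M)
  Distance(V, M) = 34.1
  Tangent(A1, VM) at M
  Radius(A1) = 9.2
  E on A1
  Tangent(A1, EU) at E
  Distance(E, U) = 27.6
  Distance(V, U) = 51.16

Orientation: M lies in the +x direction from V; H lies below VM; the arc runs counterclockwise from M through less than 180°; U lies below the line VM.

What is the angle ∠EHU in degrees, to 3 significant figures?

71.6°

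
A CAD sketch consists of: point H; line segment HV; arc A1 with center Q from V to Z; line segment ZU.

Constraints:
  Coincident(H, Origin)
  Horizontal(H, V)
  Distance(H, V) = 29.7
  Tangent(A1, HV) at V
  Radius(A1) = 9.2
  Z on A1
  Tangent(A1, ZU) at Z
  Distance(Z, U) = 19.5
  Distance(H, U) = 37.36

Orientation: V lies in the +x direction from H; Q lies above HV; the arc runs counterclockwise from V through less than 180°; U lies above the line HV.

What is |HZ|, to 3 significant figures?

39.5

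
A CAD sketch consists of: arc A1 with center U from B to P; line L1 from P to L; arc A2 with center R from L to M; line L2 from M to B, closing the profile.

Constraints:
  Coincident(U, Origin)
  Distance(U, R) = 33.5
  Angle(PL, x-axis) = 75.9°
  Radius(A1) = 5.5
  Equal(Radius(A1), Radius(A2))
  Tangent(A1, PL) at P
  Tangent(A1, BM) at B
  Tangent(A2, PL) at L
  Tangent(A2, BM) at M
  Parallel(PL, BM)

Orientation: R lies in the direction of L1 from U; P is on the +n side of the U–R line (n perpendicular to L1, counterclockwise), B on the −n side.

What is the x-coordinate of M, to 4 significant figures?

13.50

The slot axis is L1's direction at 75.9°, so u = (cos 75.9°, sin 75.9°) = (0.2436, 0.9699) and n = (−sin 75.9°, cos 75.9°) = (-0.9699, 0.2436). U is at the origin and R lies 33.5 along u from U, so R = 33.5·u = (8.161, 32.49). Tangency of A1 to both parallel lines with radius 5.5 puts P and B at U ± 5.5·n: P = (-5.334, 1.340), B = (5.334, -1.340). Equal radii place L and M the same way about R: L = R + 5.5·n = (2.827, 33.83), M = R − 5.5·n = (13.50, 31.15). So M.x = 13.50.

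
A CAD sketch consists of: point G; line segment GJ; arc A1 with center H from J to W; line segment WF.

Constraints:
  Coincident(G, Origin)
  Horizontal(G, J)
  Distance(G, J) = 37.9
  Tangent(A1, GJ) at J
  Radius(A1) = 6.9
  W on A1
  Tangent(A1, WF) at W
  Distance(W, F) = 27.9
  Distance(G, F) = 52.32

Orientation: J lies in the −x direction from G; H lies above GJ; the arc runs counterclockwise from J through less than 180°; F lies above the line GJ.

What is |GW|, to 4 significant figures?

32.40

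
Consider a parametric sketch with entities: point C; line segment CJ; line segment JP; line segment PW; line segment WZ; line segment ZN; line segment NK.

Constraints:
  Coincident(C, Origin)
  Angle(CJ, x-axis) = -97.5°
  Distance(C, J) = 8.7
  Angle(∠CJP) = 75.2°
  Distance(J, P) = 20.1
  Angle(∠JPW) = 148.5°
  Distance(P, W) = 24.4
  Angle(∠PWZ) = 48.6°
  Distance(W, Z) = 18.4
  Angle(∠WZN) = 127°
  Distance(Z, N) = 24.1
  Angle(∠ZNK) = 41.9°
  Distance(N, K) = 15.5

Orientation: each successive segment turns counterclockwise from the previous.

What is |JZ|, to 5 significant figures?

29.555

∠JPW = 148.5° gives PW at 38.800° from the x-axis; with |PW| = 24.4, W = (37.817, 9.2176). ∠PWZ = 48.6° gives WZ at 170.20° from the x-axis; with |WZ| = 18.4, Z = (19.686, 12.349). Then |JZ| = |Z − J| = 29.555.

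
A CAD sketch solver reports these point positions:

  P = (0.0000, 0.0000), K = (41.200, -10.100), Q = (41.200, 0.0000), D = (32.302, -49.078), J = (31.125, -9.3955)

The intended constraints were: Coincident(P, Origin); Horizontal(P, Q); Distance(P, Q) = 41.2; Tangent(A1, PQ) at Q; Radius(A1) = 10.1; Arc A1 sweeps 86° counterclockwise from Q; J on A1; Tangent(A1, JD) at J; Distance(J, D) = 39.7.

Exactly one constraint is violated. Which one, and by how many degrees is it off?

Tangent(A1, JD) at J — off by 5.70°.

P = (0.00, 0.00) ✓; P.y = 0.00, Q.y = 0.00 ✓; |PQ| = 41.20 ✓; ∠(KQ, QP) = 90.00° ✓; |KQ| = 10.10 ✓; bearing(K→J) − bearing(K→Q) = 86.00° ✓; |KJ| = 10.10 ✓; ∠(KJ, JD) = 84.30° ✗; |JD| = 39.70 ✓.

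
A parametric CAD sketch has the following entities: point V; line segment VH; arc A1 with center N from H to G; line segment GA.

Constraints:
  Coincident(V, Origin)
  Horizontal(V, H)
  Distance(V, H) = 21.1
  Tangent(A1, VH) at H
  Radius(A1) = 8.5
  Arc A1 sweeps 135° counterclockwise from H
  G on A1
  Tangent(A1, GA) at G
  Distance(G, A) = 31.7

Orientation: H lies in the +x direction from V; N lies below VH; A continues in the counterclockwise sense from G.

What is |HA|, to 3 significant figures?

40.4

V is at the origin; V and H share the same y with |VH| = 21.1 and H on the +x side, so H = (21.1, 0.00). The tangent condition forces NH to be normal to VH, so N = H + (0, -8.5) = (21.1, -8.50). On A1, H sits at bearing 90° from N; a 135° counterclockwise sweep puts G at bearing 225°, so G = N + 8.5·(cos 225°, sin 225°) = (15.1, -14.5). Tangency of A1 to GA means the radius NG is perpendicular to GA, so GA runs along (−sin 225°, cos 225°); with |GA| = 31.7, A = (37.5, -36.9). Then |HA| = |A − H| = 40.4.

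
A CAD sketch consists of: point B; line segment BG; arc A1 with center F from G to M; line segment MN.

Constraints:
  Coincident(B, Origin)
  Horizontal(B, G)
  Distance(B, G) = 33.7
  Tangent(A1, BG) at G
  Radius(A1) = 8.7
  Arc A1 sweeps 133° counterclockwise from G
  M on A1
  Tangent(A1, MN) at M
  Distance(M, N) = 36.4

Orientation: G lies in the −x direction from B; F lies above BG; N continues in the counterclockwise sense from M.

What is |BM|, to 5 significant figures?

31.007

A1 meets BG tangentially, so FG is at right angles to BG, so F = G + (0, 8.7) = (-33.700, 8.7000). On A1, G sits at bearing -90° from F; a 133° counterclockwise sweep puts M at bearing 43°, so M = F + 8.7·(cos 43°, sin 43°) = (-27.337, 14.633). Then |BM| = |M − B| = 31.007.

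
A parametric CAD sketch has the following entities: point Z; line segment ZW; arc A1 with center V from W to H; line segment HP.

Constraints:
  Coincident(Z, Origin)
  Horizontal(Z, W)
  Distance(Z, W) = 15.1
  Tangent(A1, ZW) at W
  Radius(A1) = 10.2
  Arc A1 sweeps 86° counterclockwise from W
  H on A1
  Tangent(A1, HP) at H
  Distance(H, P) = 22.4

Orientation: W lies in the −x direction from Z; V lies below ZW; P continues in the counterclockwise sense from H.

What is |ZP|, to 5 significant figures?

41.637

Z is at the origin; Z and W share the same y with |ZW| = 15.1 and W on the −x side, so W = (-15.100, 0.0000). The tangent condition forces VW to be normal to ZW, so V = W + (0, -10.2) = (-15.100, -10.200). On A1, W sits at bearing 90° from V; an 86° counterclockwise sweep puts H at bearing 176°, so H = V + 10.2·(cos 176°, sin 176°) = (-25.275, -9.4885). Since A1 is tangent to HP there, VH ⟂ HP, so HP runs along (−sin 176°, cos 176°); with |HP| = 22.4, P = (-26.838, -31.834). Then |ZP| = |P − Z| = 41.637.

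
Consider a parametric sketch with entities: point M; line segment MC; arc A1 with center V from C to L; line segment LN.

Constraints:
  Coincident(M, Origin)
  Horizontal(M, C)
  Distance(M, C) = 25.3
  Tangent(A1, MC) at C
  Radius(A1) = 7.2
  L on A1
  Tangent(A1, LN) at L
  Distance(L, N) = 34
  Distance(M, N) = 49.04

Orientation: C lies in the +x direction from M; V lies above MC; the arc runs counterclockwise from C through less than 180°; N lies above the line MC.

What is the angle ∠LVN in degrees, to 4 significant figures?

78.04°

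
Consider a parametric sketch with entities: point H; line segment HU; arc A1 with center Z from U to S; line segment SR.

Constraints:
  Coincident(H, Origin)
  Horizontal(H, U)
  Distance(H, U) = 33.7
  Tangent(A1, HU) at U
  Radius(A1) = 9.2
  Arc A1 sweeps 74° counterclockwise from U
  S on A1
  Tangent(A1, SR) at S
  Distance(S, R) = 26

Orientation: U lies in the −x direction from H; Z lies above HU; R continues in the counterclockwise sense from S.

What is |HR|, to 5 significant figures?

36.264

H is at the origin; H and U share the same y with |HU| = 33.7 and U on the −x side, so U = (-33.700, 0.0000). Tangency of A1 to HU means the radius ZU is perpendicular to HU, so Z = U + (0, 9.2) = (-33.700, 9.2000). On A1, U sits at bearing -90° from Z; a 74° counterclockwise sweep puts S at bearing -16°, so S = Z + 9.2·(cos -16°, sin -16°) = (-24.856, 6.6641). Tangency of A1 to SR means the radius ZS is perpendicular to SR, so SR runs along (−sin -16°, cos -16°); with |SR| = 26.0, R = (-17.690, 31.657). Then |HR| = |R − H| = 36.264.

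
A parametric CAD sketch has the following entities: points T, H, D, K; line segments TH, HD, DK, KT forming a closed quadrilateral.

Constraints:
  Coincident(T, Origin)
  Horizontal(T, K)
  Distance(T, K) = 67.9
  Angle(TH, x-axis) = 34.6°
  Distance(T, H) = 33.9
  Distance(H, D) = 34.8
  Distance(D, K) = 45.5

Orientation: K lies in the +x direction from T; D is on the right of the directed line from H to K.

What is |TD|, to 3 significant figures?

29.5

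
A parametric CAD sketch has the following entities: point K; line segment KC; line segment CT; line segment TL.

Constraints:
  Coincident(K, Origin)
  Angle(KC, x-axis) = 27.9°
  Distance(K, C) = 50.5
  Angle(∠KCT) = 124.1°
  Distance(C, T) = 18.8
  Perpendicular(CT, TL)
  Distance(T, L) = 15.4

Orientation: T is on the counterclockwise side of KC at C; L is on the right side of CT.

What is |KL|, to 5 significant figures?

74.117

∠KCT = 124.1°, so CT runs at 27.9° + (180° − 124.1°) = 83.800° from the x-axis; with |CT| = 18.8, T = C + 18.8·(cos 83.800°, sin 83.800°) = (46.661, 42.320). The perpendicularity gives TL at right angles to CT; with |TL| = 15.4 on the right of CT, L = T + 15.4·(0.99415, -0.10800) = (61.970, 40.657). Then |KL| = |L − K| = 74.117.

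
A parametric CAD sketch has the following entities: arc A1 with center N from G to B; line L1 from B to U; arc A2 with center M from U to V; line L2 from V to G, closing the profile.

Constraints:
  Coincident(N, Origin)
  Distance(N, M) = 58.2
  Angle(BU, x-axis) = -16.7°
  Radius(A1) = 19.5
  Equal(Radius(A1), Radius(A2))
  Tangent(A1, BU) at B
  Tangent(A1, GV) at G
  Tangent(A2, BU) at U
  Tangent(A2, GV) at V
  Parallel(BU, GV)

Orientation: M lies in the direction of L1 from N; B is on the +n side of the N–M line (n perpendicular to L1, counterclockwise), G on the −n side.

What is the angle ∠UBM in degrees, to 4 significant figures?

18.52°

Tangency of A1 to both parallel lines with radius 19.5 puts B and G at N ± 19.5·n: B = (5.604, 18.68), G = (-5.604, -18.68). Equal radii place U and V the same way about M: U = M + 19.5·n = (61.35, 1.953), V = M − 19.5·n = (50.14, -35.40). Then cos ∠UBM = BU·BM / (|BU||BM|), giving 18.52°.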